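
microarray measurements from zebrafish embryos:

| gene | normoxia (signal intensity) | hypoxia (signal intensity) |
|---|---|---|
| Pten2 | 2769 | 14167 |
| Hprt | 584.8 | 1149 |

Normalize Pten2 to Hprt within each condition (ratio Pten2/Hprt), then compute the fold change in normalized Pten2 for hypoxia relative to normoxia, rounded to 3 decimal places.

Pten2/Hprt (normoxia) = 2769 / 584.8 = 4.735
Pten2/Hprt (hypoxia) = 14167 / 1149 = 12.33
Fold change = 12.33 / 4.735 = 2.6040

2.604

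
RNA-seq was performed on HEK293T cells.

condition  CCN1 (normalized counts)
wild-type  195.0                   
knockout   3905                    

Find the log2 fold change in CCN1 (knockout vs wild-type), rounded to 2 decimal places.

4.32

Fold change = 3905 / 195.0 = 20.0256
log2(20.0256) = 4.324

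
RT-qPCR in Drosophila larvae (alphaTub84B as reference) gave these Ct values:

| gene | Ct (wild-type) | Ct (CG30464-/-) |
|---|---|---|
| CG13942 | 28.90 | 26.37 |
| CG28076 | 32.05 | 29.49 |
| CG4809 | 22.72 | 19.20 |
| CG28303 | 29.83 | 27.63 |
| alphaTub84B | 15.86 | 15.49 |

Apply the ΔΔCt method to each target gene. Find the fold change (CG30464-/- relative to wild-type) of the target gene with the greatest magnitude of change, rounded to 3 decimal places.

8.877

CG13942: ΔΔCt = (26.37−15.49) − (28.90−15.86) = 10.88 − 13.04 = -2.16; fold change = 2^2.16 = 4.469
CG28076: ΔΔCt = (29.49−15.49) − (32.05−15.86) = 14.00 − 16.19 = -2.19; fold change = 2^2.19 = 4.563
CG4809: ΔΔCt = (19.20−15.49) − (22.72−15.86) = 3.71 − 6.86 = -3.15; fold change = 2^3.15 = 8.877
CG28303: ΔΔCt = (27.63−15.49) − (29.83−15.86) = 12.14 − 13.97 = -1.83; fold change = 2^1.83 = 3.555
CG4809 has the largest |ΔΔCt| = 3.15.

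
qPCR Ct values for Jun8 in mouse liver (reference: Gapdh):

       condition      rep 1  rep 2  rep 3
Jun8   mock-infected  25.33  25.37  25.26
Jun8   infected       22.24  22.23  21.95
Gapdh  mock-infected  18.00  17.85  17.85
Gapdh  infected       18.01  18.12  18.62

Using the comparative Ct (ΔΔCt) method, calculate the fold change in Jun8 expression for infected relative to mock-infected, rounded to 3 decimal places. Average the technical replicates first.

11.551

Mean Ct: Jun8 mock-infected 25.320; Jun8 infected 22.140; Gapdh mock-infected 17.900; Gapdh infected 18.250
ΔCt(mock-infected) = 25.320 − 17.900 = 7.420
ΔCt(infected) = 22.140 − 18.250 = 3.890
ΔΔCt = 3.890 − 7.420 = -3.530
Fold change = 2^(−(-3.530)) = 2^3.530 = 11.5514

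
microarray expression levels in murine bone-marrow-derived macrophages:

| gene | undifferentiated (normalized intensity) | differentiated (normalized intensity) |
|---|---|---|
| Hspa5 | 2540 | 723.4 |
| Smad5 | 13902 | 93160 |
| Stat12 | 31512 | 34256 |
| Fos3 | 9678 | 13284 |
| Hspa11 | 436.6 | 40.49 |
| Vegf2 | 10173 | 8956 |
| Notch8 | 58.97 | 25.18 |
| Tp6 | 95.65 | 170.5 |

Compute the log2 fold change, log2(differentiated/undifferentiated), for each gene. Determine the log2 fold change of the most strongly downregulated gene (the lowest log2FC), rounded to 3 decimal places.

-3.431

log2(723.4/2540) = -1.812  (Hspa5)
log2(93160/13902) = 2.744  (Smad5)
log2(34256/31512) = 0.120  (Stat12)
log2(13284/9678) = 0.457  (Fos3)
log2(40.49/436.6) = -3.431  (Hspa11)
log2(8956/10173) = -0.184  (Vegf2)
log2(25.18/58.97) = -1.228  (Notch8)
log2(170.5/95.65) = 0.834  (Tp6)
Hspa11 is most strongly downregulated.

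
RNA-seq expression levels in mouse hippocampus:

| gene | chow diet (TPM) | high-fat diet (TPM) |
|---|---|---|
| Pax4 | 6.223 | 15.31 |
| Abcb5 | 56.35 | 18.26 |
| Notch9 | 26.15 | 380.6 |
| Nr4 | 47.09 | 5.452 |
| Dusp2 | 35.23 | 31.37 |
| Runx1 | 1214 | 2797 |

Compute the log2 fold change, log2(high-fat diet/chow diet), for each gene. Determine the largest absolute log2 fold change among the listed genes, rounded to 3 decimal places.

3.863

log2(15.31/6.223) = 1.299  (Pax4)
log2(18.26/56.35) = -1.626  (Abcb5)
log2(380.6/26.15) = 3.863  (Notch9)
log2(5.452/47.09) = -3.111  (Nr4)
log2(31.37/35.23) = -0.167  (Dusp2)
log2(2797/1214) = 1.204  (Runx1)
The largest magnitude belongs to Notch9.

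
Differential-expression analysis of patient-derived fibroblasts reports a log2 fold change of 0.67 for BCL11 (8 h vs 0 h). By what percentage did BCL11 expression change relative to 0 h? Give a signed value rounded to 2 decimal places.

Fold change = 2^(0.67) = 1.5911
Percent change = (FC − 1) × 100% = (1.5911 − 1) × 100 = 59.11%

59.11%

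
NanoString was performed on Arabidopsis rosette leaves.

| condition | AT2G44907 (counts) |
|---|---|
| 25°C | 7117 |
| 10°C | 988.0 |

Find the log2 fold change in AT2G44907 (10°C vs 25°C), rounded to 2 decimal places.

Fold change = 988.0 / 7117 = 0.1388
log2(0.1388) = -2.849

-2.85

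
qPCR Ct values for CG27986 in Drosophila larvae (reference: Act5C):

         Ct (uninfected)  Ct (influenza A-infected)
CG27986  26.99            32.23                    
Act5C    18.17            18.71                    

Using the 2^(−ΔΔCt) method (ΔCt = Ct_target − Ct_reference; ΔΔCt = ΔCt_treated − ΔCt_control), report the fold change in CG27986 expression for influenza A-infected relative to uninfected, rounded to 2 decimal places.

0.04

ΔCt(uninfected) = 26.990 − 18.170 = 8.820
ΔCt(influenza A-infected) = 32.230 − 18.710 = 13.520
ΔΔCt = 13.520 − 8.820 = 4.700
Fold change = 2^(−4.700) = 0.038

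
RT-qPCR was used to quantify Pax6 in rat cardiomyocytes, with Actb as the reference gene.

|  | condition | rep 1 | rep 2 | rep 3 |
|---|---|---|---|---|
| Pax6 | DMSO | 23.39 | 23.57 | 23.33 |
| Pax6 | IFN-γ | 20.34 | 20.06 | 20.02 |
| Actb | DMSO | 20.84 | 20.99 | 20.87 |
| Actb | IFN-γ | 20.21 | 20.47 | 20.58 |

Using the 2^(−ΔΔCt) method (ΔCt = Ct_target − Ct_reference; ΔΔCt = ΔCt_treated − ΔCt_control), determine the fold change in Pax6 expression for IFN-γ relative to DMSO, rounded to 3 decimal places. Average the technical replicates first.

Mean Ct: Pax6 DMSO 23.430; Pax6 IFN-γ 20.140; Actb DMSO 20.900; Actb IFN-γ 20.420
ΔCt(DMSO) = 23.430 − 20.900 = 2.530
ΔCt(IFN-γ) = 20.140 − 20.420 = -0.280
ΔΔCt = -0.280 − 2.530 = -2.810
Fold change = 2^(−(-2.810)) = 2^2.810 = 7.0128

7.013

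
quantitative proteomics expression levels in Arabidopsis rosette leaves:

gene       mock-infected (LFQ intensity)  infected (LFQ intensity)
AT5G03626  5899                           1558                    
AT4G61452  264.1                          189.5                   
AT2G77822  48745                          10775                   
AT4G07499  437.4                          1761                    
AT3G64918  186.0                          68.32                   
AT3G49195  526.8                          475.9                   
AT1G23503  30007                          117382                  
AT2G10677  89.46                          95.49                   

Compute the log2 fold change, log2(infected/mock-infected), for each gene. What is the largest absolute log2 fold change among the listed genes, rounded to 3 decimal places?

2.178

log2(1558/5899) = -1.921  (AT5G03626)
log2(189.5/264.1) = -0.479  (AT4G61452)
log2(10775/48745) = -2.178  (AT2G77822)
log2(1761/437.4) = 2.009  (AT4G07499)
log2(68.32/186.0) = -1.445  (AT3G64918)
log2(475.9/526.8) = -0.147  (AT3G49195)
log2(117382/30007) = 1.968  (AT1G23503)
log2(95.49/89.46) = 0.094  (AT2G10677)
The largest magnitude belongs to AT2G77822.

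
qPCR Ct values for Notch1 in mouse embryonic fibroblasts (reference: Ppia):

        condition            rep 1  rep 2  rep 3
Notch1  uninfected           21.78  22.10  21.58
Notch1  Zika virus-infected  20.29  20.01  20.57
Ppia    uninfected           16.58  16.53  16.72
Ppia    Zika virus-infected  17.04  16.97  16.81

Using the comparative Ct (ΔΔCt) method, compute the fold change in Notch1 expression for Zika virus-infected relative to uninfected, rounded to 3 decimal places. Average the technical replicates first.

3.630

Mean Ct: Notch1 uninfected 21.820; Notch1 Zika virus-infected 20.290; Ppia uninfected 16.610; Ppia Zika virus-infected 16.940
ΔCt(uninfected) = 21.820 − 16.610 = 5.210
ΔCt(Zika virus-infected) = 20.290 − 16.940 = 3.350
ΔΔCt = 3.350 − 5.210 = -1.860
Fold change = 2^(−(-1.860)) = 2^1.860 = 3.6301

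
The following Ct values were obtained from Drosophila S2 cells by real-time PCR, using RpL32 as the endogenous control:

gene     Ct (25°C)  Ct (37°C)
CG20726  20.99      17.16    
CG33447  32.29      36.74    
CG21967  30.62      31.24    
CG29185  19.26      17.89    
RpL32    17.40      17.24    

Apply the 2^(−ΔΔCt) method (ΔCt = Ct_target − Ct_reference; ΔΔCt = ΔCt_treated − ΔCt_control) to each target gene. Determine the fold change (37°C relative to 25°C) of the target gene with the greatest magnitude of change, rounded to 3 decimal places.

0.041

CG20726: ΔΔCt = (17.16−17.24) − (20.99−17.40) = -0.08 − 3.59 = -3.67; fold change = 2^3.67 = 12.729
CG33447: ΔΔCt = (36.74−17.24) − (32.29−17.40) = 19.50 − 14.89 = 4.61; fold change = 2^-4.61 = 0.041
CG21967: ΔΔCt = (31.24−17.24) − (30.62−17.40) = 14.00 − 13.22 = 0.78; fold change = 2^-0.78 = 0.582
CG29185: ΔΔCt = (17.89−17.24) − (19.26−17.40) = 0.65 − 1.86 = -1.21; fold change = 2^1.21 = 2.313
CG33447 has the largest |ΔΔCt| = 4.61.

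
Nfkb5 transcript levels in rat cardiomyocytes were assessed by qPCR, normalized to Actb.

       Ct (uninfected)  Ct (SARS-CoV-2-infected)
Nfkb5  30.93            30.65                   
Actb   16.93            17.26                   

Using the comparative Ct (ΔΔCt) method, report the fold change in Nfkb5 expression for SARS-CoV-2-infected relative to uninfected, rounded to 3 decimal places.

1.526

ΔCt(uninfected) = 30.930 − 16.930 = 14.000
ΔCt(SARS-CoV-2-infected) = 30.650 − 17.260 = 13.390
ΔΔCt = 13.390 − 14.000 = -0.610
Fold change = 2^(−(-0.610)) = 2^0.610 = 1.5263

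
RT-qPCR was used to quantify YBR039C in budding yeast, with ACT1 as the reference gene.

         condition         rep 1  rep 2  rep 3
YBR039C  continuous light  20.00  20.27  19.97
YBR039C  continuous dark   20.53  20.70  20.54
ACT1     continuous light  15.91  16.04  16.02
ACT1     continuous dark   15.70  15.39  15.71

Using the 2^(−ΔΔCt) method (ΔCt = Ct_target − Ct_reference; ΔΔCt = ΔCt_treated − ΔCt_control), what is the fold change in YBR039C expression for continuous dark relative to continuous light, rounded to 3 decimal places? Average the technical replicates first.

0.536

Mean Ct: YBR039C continuous light 20.080; YBR039C continuous dark 20.590; ACT1 continuous light 15.990; ACT1 continuous dark 15.600
ΔCt(continuous light) = 20.080 − 15.990 = 4.090
ΔCt(continuous dark) = 20.590 − 15.600 = 4.990
ΔΔCt = 4.990 − 4.090 = 0.900
Fold change = 2^(−0.900) = 0.5359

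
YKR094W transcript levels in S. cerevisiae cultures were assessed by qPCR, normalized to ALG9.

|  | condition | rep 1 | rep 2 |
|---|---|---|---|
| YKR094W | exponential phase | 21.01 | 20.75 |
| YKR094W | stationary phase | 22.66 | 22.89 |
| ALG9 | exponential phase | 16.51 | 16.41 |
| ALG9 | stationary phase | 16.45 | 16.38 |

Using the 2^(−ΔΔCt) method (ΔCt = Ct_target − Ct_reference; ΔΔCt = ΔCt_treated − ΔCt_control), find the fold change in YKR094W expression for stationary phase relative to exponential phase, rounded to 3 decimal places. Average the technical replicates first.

Mean Ct: YKR094W exponential phase 20.880; YKR094W stationary phase 22.775; ALG9 exponential phase 16.460; ALG9 stationary phase 16.415
ΔCt(exponential phase) = 20.880 − 16.460 = 4.420
ΔCt(stationary phase) = 22.775 − 16.415 = 6.360
ΔΔCt = 6.360 − 4.420 = 1.940
Fold change = 2^(−1.940) = 0.2606

0.261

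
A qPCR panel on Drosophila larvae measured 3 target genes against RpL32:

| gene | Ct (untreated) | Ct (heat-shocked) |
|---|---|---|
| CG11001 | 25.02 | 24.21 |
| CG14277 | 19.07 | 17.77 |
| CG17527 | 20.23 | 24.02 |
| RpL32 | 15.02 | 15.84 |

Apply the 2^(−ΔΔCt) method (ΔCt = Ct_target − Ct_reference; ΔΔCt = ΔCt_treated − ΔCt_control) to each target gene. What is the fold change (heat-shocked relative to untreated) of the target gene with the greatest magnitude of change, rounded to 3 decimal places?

0.128

CG11001: ΔΔCt = (24.21−15.84) − (25.02−15.02) = 8.37 − 10.00 = -1.63; fold change = 2^1.63 = 3.095
CG14277: ΔΔCt = (17.77−15.84) − (19.07−15.02) = 1.93 − 4.05 = -2.12; fold change = 2^2.12 = 4.347
CG17527: ΔΔCt = (24.02−15.84) − (20.23−15.02) = 8.18 − 5.21 = 2.97; fold change = 2^-2.97 = 0.128
CG17527 has the largest |ΔΔCt| = 2.97.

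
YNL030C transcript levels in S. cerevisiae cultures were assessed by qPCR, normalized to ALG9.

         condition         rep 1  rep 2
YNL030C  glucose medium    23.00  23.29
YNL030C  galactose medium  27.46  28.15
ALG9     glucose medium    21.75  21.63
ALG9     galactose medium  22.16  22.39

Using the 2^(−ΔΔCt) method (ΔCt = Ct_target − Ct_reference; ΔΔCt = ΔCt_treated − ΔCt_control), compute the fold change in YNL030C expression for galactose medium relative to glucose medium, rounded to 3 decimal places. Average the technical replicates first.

Mean Ct: YNL030C glucose medium 23.145; YNL030C galactose medium 27.805; ALG9 glucose medium 21.690; ALG9 galactose medium 22.275
ΔCt(glucose medium) = 23.145 − 21.690 = 1.455
ΔCt(galactose medium) = 27.805 − 22.275 = 5.530
ΔΔCt = 5.530 − 1.455 = 4.075
Fold change = 2^(−4.075) = 0.0593

0.059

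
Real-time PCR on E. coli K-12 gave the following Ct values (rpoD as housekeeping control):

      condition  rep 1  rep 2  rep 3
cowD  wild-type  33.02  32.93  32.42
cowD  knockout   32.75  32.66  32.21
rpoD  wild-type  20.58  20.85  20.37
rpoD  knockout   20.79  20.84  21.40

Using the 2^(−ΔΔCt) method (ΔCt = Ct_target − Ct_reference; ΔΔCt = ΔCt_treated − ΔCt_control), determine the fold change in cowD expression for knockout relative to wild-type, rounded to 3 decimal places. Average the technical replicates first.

1.580

Mean Ct: cowD wild-type 32.790; cowD knockout 32.540; rpoD wild-type 20.600; rpoD knockout 21.010
ΔCt(wild-type) = 32.790 − 20.600 = 12.190
ΔCt(knockout) = 32.540 − 21.010 = 11.530
ΔΔCt = 11.530 − 12.190 = -0.660
Fold change = 2^(−(-0.660)) = 2^0.660 = 1.5801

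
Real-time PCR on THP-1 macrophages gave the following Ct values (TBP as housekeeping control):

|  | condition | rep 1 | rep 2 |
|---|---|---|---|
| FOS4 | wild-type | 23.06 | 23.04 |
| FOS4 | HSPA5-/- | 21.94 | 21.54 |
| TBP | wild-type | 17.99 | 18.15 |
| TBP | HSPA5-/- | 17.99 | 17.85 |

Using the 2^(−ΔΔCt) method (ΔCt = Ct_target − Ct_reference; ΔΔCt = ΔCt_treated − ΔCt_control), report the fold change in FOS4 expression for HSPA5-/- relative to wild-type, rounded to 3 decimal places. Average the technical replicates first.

Mean Ct: FOS4 wild-type 23.050; FOS4 HSPA5-/- 21.740; TBP wild-type 18.070; TBP HSPA5-/- 17.920
ΔCt(wild-type) = 23.050 − 18.070 = 4.980
ΔCt(HSPA5-/-) = 21.740 − 17.920 = 3.820
ΔΔCt = 3.820 − 4.980 = -1.160
Fold change = 2^(−(-1.160)) = 2^1.160 = 2.2346

2.235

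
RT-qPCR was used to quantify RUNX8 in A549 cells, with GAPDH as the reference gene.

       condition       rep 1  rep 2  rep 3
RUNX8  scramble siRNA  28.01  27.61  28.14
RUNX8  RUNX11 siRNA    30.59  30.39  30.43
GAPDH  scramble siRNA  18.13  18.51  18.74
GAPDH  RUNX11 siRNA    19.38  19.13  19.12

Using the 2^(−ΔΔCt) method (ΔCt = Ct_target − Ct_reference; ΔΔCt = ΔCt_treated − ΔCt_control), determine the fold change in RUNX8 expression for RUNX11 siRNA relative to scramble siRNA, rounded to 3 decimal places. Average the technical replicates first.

Mean Ct: RUNX8 scramble siRNA 27.920; RUNX8 RUNX11 siRNA 30.470; GAPDH scramble siRNA 18.460; GAPDH RUNX11 siRNA 19.210
ΔCt(scramble siRNA) = 27.920 − 18.460 = 9.460
ΔCt(RUNX11 siRNA) = 30.470 − 19.210 = 11.260
ΔΔCt = 11.260 − 9.460 = 1.800
Fold change = 2^(−1.800) = 0.2872

0.287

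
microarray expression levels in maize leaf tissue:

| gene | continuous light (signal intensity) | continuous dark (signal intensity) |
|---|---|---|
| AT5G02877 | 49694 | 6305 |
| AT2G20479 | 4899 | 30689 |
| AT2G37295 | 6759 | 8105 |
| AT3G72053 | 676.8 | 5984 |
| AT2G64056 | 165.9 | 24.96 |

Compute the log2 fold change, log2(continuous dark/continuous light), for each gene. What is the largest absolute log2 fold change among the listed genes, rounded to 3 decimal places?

log2(6305/49694) = -2.979  (AT5G02877)
log2(30689/4899) = 2.647  (AT2G20479)
log2(8105/6759) = 0.262  (AT2G37295)
log2(5984/676.8) = 3.144  (AT3G72053)
log2(24.96/165.9) = -2.733  (AT2G64056)
The largest magnitude belongs to AT3G72053.

3.144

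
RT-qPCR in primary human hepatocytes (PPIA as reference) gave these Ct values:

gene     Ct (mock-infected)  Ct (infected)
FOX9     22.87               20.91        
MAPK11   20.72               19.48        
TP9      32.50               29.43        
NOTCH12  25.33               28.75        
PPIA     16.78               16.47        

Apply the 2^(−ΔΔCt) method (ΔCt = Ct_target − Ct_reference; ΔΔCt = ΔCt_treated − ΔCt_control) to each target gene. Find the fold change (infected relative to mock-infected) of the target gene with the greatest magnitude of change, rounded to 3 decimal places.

0.075

FOX9: ΔΔCt = (20.91−16.47) − (22.87−16.78) = 4.44 − 6.09 = -1.65; fold change = 2^1.65 = 3.138
MAPK11: ΔΔCt = (19.48−16.47) − (20.72−16.78) = 3.01 − 3.94 = -0.93; fold change = 2^0.93 = 1.905
TP9: ΔΔCt = (29.43−16.47) − (32.50−16.78) = 12.96 − 15.72 = -2.76; fold change = 2^2.76 = 6.774
NOTCH12: ΔΔCt = (28.75−16.47) − (25.33−16.78) = 12.28 − 8.55 = 3.73; fold change = 2^-3.73 = 0.075
NOTCH12 has the largest |ΔΔCt| = 3.73.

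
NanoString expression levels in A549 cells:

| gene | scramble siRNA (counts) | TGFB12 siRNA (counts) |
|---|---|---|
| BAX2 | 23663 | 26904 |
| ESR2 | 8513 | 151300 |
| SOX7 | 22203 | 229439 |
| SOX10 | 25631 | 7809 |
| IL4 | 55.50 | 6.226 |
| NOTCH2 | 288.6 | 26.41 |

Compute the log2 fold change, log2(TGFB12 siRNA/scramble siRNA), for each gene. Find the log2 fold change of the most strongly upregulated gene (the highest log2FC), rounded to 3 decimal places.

log2(26904/23663) = 0.185  (BAX2)
log2(151300/8513) = 4.152  (ESR2)
log2(229439/22203) = 3.369  (SOX7)
log2(7809/25631) = -1.715  (SOX10)
log2(6.226/55.50) = -3.156  (IL4)
log2(26.41/288.6) = -3.450  (NOTCH2)
ESR2 is most strongly upregulated.

4.152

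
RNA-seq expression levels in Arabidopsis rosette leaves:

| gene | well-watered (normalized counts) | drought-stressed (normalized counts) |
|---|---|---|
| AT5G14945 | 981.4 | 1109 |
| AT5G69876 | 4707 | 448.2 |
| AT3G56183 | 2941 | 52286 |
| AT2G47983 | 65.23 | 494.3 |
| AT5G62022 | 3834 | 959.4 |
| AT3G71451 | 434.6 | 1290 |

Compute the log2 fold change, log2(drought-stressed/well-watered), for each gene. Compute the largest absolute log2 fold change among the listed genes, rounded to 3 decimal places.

4.152

log2(1109/981.4) = 0.176  (AT5G14945)
log2(448.2/4707) = -3.393  (AT5G69876)
log2(52286/2941) = 4.152  (AT3G56183)
log2(494.3/65.23) = 2.922  (AT2G47983)
log2(959.4/3834) = -1.999  (AT5G62022)
log2(1290/434.6) = 1.570  (AT3G71451)
The largest magnitude belongs to AT3G56183.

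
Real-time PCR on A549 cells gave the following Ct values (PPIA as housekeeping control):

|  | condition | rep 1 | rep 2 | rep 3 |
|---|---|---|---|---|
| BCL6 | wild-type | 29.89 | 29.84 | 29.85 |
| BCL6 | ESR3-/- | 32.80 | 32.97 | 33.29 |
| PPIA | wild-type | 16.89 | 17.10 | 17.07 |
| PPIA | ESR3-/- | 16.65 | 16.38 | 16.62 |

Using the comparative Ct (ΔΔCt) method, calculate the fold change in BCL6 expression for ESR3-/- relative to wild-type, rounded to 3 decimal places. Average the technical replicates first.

0.081

Mean Ct: BCL6 wild-type 29.860; BCL6 ESR3-/- 33.020; PPIA wild-type 17.020; PPIA ESR3-/- 16.550
ΔCt(wild-type) = 29.860 − 17.020 = 12.840
ΔCt(ESR3-/-) = 33.020 − 16.550 = 16.470
ΔΔCt = 16.470 − 12.840 = 3.630
Fold change = 2^(−3.630) = 0.0808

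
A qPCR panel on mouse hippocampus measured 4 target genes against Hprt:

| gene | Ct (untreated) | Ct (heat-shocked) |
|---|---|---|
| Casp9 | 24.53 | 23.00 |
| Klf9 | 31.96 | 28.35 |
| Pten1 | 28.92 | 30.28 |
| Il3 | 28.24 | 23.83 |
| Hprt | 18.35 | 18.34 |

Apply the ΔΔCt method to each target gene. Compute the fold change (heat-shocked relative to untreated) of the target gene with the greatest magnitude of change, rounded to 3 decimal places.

Casp9: ΔΔCt = (23.00−18.34) − (24.53−18.35) = 4.66 − 6.18 = -1.52; fold change = 2^1.52 = 2.868
Klf9: ΔΔCt = (28.35−18.34) − (31.96−18.35) = 10.01 − 13.61 = -3.60; fold change = 2^3.60 = 12.126
Pten1: ΔΔCt = (30.28−18.34) − (28.92−18.35) = 11.94 − 10.57 = 1.37; fold change = 2^-1.37 = 0.387
Il3: ΔΔCt = (23.83−18.34) − (28.24−18.35) = 5.49 − 9.89 = -4.40; fold change = 2^4.40 = 21.112
Il3 has the largest |ΔΔCt| = 4.40.

21.112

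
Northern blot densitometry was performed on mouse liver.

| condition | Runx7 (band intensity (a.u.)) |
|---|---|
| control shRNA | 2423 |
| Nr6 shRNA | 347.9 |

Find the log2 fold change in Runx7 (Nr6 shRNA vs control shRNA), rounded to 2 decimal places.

-2.80

Fold change = 347.9 / 2423 = 0.1436
log2(0.1436) = -2.800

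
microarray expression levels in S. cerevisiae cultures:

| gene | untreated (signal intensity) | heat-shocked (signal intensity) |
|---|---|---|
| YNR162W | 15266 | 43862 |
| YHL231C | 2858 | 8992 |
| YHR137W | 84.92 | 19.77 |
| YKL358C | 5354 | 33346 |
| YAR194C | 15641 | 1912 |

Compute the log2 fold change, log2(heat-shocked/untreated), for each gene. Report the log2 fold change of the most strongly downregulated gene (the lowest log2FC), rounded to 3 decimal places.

log2(43862/15266) = 1.523  (YNR162W)
log2(8992/2858) = 1.654  (YHL231C)
log2(19.77/84.92) = -2.103  (YHR137W)
log2(33346/5354) = 2.639  (YKL358C)
log2(1912/15641) = -3.032  (YAR194C)
YAR194C is most strongly downregulated.

-3.032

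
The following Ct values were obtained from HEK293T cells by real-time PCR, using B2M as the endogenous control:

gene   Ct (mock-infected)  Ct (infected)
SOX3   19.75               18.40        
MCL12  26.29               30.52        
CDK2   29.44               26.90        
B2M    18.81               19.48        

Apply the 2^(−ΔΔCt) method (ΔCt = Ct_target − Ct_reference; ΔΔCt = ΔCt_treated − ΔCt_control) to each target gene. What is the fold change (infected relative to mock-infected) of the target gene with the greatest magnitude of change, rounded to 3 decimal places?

0.085

SOX3: ΔΔCt = (18.40−19.48) − (19.75−18.81) = -1.08 − 0.94 = -2.02; fold change = 2^2.02 = 4.056
MCL12: ΔΔCt = (30.52−19.48) − (26.29−18.81) = 11.04 − 7.48 = 3.56; fold change = 2^-3.56 = 0.085
CDK2: ΔΔCt = (26.90−19.48) − (29.44−18.81) = 7.42 − 10.63 = -3.21; fold change = 2^3.21 = 9.254
MCL12 has the largest |ΔΔCt| = 3.56.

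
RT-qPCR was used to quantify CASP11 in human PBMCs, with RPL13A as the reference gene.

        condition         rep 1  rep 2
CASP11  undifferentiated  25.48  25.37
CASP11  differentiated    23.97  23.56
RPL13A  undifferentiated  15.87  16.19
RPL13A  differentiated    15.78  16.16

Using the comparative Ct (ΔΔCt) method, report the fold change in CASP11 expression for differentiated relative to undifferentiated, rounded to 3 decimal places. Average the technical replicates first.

3.031

Mean Ct: CASP11 undifferentiated 25.425; CASP11 differentiated 23.765; RPL13A undifferentiated 16.030; RPL13A differentiated 15.970
ΔCt(undifferentiated) = 25.425 − 16.030 = 9.395
ΔCt(differentiated) = 23.765 − 15.970 = 7.795
ΔΔCt = 7.795 − 9.395 = -1.600
Fold change = 2^(−(-1.600)) = 2^1.600 = 3.0314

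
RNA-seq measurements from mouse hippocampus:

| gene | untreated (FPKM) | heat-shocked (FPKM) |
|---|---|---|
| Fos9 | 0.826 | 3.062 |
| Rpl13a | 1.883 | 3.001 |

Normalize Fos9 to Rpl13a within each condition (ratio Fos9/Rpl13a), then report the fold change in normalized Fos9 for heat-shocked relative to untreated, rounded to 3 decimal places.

Fos9/Rpl13a (untreated) = 0.826 / 1.883 = 0.43866
Fos9/Rpl13a (heat-shocked) = 3.062 / 3.001 = 1.0203
Fold change = 1.0203 / 0.43866 = 2.3260

2.326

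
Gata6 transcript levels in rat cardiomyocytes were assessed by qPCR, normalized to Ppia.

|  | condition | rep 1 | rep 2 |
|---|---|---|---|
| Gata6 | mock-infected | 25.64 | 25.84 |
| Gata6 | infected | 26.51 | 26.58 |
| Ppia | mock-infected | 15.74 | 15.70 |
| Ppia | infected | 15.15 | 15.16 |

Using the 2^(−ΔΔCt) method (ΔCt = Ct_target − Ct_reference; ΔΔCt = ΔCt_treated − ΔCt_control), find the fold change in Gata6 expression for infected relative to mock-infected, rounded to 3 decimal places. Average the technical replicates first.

Mean Ct: Gata6 mock-infected 25.740; Gata6 infected 26.545; Ppia mock-infected 15.720; Ppia infected 15.155
ΔCt(mock-infected) = 25.740 − 15.720 = 10.020
ΔCt(infected) = 26.545 − 15.155 = 11.390
ΔΔCt = 11.390 − 10.020 = 1.370
Fold change = 2^(−1.370) = 0.3869

0.387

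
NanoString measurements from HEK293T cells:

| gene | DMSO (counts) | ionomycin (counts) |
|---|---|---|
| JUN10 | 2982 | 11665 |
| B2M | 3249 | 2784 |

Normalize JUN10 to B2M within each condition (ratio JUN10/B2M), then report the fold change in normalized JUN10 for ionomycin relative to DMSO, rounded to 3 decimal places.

JUN10/B2M (DMSO) = 2982 / 3249 = 0.91782
JUN10/B2M (ionomycin) = 11665 / 2784 = 4.19
Fold change = 4.19 / 0.91782 = 4.5652

4.565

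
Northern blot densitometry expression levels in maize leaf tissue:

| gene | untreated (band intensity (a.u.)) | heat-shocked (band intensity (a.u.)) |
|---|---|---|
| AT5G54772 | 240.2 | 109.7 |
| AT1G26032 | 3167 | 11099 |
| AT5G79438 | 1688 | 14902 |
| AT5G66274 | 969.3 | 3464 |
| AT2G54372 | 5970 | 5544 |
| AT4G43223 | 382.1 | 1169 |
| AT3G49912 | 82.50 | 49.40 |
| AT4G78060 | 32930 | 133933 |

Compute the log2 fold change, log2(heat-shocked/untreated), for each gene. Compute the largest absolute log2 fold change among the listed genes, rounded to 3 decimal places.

3.142

log2(109.7/240.2) = -1.131  (AT5G54772)
log2(11099/3167) = 1.809  (AT1G26032)
log2(14902/1688) = 3.142  (AT5G79438)
log2(3464/969.3) = 1.837  (AT5G66274)
log2(5544/5970) = -0.107  (AT2G54372)
log2(1169/382.1) = 1.613  (AT4G43223)
log2(49.40/82.50) = -0.740  (AT3G49912)
log2(133933/32930) = 2.024  (AT4G78060)
The largest magnitude belongs to AT5G79438.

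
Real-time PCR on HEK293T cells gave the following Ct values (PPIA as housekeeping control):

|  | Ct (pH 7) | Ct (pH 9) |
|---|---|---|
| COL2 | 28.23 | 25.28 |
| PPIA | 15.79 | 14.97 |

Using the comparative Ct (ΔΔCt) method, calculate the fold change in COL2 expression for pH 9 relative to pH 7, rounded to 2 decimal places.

ΔCt(pH 7) = 28.230 − 15.790 = 12.440
ΔCt(pH 9) = 25.280 − 14.970 = 10.310
ΔΔCt = 10.310 − 12.440 = -2.130
Fold change = 2^(−(-2.130)) = 2^2.130 = 4.377

4.38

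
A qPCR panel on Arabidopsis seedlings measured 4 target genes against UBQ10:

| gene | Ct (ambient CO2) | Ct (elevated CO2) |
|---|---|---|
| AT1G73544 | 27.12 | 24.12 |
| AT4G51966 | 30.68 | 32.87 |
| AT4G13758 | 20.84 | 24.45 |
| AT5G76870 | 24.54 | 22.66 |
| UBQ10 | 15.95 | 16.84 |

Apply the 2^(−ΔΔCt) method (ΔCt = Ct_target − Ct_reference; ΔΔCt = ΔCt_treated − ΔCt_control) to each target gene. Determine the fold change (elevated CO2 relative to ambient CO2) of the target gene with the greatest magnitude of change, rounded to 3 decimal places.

14.825

AT1G73544: ΔΔCt = (24.12−16.84) − (27.12−15.95) = 7.28 − 11.17 = -3.89; fold change = 2^3.89 = 14.825
AT4G51966: ΔΔCt = (32.87−16.84) − (30.68−15.95) = 16.03 − 14.73 = 1.30; fold change = 2^-1.30 = 0.406
AT4G13758: ΔΔCt = (24.45−16.84) − (20.84−15.95) = 7.61 − 4.89 = 2.72; fold change = 2^-2.72 = 0.152
AT5G76870: ΔΔCt = (22.66−16.84) − (24.54−15.95) = 5.82 − 8.59 = -2.77; fold change = 2^2.77 = 6.821
AT1G73544 has the largest |ΔΔCt| = 3.89.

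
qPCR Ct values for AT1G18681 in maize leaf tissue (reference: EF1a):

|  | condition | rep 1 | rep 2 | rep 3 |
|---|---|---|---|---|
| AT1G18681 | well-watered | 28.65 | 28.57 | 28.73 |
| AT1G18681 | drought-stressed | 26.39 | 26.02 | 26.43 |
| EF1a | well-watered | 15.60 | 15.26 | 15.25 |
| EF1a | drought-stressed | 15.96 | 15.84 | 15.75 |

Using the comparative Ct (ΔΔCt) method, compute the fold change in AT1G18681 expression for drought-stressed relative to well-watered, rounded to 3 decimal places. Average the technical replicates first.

Mean Ct: AT1G18681 well-watered 28.650; AT1G18681 drought-stressed 26.280; EF1a well-watered 15.370; EF1a drought-stressed 15.850
ΔCt(well-watered) = 28.650 − 15.370 = 13.280
ΔCt(drought-stressed) = 26.280 − 15.850 = 10.430
ΔΔCt = 10.430 − 13.280 = -2.850
Fold change = 2^(−(-2.850)) = 2^2.850 = 7.2100

7.210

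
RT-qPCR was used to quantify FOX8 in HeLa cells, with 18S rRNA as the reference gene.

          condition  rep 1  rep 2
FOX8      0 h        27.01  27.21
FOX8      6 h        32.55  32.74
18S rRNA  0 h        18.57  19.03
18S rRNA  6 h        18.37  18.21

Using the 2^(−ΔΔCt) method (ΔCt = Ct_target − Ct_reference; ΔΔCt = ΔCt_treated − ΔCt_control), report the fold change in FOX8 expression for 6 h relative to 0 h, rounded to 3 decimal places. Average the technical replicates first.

Mean Ct: FOX8 0 h 27.110; FOX8 6 h 32.645; 18S rRNA 0 h 18.800; 18S rRNA 6 h 18.290
ΔCt(0 h) = 27.110 − 18.800 = 8.310
ΔCt(6 h) = 32.645 − 18.290 = 14.355
ΔΔCt = 14.355 − 8.310 = 6.045
Fold change = 2^(−6.045) = 0.0151

0.015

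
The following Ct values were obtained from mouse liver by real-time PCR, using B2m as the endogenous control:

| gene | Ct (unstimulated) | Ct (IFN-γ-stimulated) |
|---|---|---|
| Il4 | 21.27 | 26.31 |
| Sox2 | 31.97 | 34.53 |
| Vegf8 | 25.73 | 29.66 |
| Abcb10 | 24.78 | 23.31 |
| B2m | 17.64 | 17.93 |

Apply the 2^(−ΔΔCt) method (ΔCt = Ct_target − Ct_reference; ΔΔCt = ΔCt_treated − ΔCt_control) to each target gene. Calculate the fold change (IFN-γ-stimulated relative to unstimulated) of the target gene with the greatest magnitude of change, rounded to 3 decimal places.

Il4: ΔΔCt = (26.31−17.93) − (21.27−17.64) = 8.38 − 3.63 = 4.75; fold change = 2^-4.75 = 0.037
Sox2: ΔΔCt = (34.53−17.93) − (31.97−17.64) = 16.60 − 14.33 = 2.27; fold change = 2^-2.27 = 0.207
Vegf8: ΔΔCt = (29.66−17.93) − (25.73−17.64) = 11.73 − 8.09 = 3.64; fold change = 2^-3.64 = 0.080
Abcb10: ΔΔCt = (23.31−17.93) − (24.78−17.64) = 5.38 − 7.14 = -1.76; fold change = 2^1.76 = 3.387
Il4 has the largest |ΔΔCt| = 4.75.

0.037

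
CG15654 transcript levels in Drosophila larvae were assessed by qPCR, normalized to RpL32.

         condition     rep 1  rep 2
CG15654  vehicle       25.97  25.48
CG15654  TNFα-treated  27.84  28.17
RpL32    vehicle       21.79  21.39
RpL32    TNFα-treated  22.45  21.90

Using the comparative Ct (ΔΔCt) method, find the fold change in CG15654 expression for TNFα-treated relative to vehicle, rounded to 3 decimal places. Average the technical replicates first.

0.309

Mean Ct: CG15654 vehicle 25.725; CG15654 TNFα-treated 28.005; RpL32 vehicle 21.590; RpL32 TNFα-treated 22.175
ΔCt(vehicle) = 25.725 − 21.590 = 4.135
ΔCt(TNFα-treated) = 28.005 − 22.175 = 5.830
ΔΔCt = 5.830 − 4.135 = 1.695
Fold change = 2^(−1.695) = 0.3089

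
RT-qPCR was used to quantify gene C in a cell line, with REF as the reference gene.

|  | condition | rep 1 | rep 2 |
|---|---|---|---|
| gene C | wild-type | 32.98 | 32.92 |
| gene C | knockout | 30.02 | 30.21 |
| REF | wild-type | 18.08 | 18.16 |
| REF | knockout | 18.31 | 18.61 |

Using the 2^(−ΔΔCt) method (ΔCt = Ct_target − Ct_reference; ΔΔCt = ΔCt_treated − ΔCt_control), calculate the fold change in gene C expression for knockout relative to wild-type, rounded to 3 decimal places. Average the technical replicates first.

9.032

Mean Ct: gene C wild-type 32.950; gene C knockout 30.115; REF wild-type 18.120; REF knockout 18.460
ΔCt(wild-type) = 32.950 − 18.120 = 14.830
ΔCt(knockout) = 30.115 − 18.460 = 11.655
ΔΔCt = 11.655 − 14.830 = -3.175
Fold change = 2^(−(-3.175)) = 2^3.175 = 9.0317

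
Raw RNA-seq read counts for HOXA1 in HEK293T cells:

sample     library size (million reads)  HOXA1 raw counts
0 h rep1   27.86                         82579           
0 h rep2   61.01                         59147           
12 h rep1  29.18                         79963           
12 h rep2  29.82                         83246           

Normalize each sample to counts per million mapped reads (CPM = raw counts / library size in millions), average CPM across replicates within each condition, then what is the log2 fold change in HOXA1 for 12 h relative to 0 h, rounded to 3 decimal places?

CPM(0 h rep1) = 82579 / 27.86 = 2964.0704
CPM(0 h rep2) = 59147 / 61.01 = 969.4640
CPM(12 h rep1) = 79963 / 29.18 = 2740.3358
CPM(12 h rep2) = 83246 / 29.82 = 2791.6164
mean CPM(0 h) = 1966.7672; mean CPM(12 h) = 2765.9761
Fold change = 2765.9761 / 1966.7672 = 1.40636
log2(1.40636) = 0.4920

0.492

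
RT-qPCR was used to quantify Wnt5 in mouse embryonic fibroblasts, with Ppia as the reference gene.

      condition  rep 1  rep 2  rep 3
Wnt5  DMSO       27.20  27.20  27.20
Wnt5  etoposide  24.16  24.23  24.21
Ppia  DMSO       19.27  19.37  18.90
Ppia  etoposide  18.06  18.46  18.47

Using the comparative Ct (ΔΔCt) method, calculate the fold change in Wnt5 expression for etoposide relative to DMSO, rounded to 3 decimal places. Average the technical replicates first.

4.438

Mean Ct: Wnt5 DMSO 27.200; Wnt5 etoposide 24.200; Ppia DMSO 19.180; Ppia etoposide 18.330
ΔCt(DMSO) = 27.200 − 19.180 = 8.020
ΔCt(etoposide) = 24.200 − 18.330 = 5.870
ΔΔCt = 5.870 − 8.020 = -2.150
Fold change = 2^(−(-2.150)) = 2^2.150 = 4.4383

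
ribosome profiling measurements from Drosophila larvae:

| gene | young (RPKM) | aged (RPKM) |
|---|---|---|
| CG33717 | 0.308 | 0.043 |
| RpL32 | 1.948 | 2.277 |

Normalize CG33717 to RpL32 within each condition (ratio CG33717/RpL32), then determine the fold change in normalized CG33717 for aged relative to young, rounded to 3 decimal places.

CG33717/RpL32 (young) = 0.308 / 1.948 = 0.15811
CG33717/RpL32 (aged) = 0.043 / 2.277 = 0.018884
Fold change = 0.018884 / 0.15811 = 0.1194

0.119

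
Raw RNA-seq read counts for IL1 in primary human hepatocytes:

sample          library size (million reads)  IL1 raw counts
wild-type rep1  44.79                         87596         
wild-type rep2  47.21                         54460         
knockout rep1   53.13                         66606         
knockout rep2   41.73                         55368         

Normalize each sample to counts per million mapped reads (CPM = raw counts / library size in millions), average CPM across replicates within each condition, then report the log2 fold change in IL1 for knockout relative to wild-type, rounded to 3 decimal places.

CPM(wild-type rep1) = 87596 / 44.79 = 1955.7044
CPM(wild-type rep2) = 54460 / 47.21 = 1153.5692
CPM(knockout rep1) = 66606 / 53.13 = 1253.6420
CPM(knockout rep2) = 55368 / 41.73 = 1326.8152
mean CPM(wild-type) = 1554.6368; mean CPM(knockout) = 1290.2286
Fold change = 1290.2286 / 1554.6368 = 0.82992
log2(0.82992) = -0.2690

-0.269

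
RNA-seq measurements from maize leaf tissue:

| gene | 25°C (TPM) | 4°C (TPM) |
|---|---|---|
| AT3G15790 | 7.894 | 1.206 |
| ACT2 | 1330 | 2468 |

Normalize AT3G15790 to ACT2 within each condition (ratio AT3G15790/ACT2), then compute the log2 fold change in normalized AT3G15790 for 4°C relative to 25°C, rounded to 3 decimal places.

-3.602

AT3G15790/ACT2 (25°C) = 7.894 / 1330 = 0.0059353
AT3G15790/ACT2 (4°C) = 1.206 / 2468 = 0.00048865
Fold change = 0.00048865 / 0.0059353 = 0.0823
log2(0.0823) = -3.6024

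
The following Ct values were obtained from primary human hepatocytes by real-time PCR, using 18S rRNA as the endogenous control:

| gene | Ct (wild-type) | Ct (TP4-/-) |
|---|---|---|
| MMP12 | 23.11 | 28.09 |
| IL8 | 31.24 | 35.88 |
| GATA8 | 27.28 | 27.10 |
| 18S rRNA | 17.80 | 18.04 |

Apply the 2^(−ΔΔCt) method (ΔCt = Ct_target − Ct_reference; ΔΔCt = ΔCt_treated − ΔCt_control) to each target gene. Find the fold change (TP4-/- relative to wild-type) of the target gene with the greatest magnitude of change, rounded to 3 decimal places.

MMP12: ΔΔCt = (28.09−18.04) − (23.11−17.80) = 10.05 − 5.31 = 4.74; fold change = 2^-4.74 = 0.037
IL8: ΔΔCt = (35.88−18.04) − (31.24−17.80) = 17.84 − 13.44 = 4.40; fold change = 2^-4.40 = 0.047
GATA8: ΔΔCt = (27.10−18.04) − (27.28−17.80) = 9.06 − 9.48 = -0.42; fold change = 2^0.42 = 1.338
MMP12 has the largest |ΔΔCt| = 4.74.

0.037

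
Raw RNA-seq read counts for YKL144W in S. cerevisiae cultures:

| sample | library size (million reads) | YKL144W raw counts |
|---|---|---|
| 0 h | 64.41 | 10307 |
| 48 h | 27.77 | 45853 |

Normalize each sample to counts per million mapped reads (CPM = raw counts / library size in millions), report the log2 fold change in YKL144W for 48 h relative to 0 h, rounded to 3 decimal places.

3.367

CPM(0 h) = 10307 / 64.41 = 160.0217
CPM(48 h) = 45853 / 27.77 = 1651.1703
Fold change = 1651.1703 / 160.0217 = 10.31841
log2(10.31841) = 3.3671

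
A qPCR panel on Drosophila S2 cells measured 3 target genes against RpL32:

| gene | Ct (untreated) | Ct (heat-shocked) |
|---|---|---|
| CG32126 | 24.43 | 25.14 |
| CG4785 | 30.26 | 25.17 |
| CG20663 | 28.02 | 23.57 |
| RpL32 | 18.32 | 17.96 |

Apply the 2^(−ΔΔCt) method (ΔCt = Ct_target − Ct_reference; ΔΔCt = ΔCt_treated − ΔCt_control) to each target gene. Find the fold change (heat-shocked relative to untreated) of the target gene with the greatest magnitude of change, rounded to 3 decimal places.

26.538

CG32126: ΔΔCt = (25.14−17.96) − (24.43−18.32) = 7.18 − 6.11 = 1.07; fold change = 2^-1.07 = 0.476
CG4785: ΔΔCt = (25.17−17.96) − (30.26−18.32) = 7.21 − 11.94 = -4.73; fold change = 2^4.73 = 26.538
CG20663: ΔΔCt = (23.57−17.96) − (28.02−18.32) = 5.61 − 9.70 = -4.09; fold change = 2^4.09 = 17.030
CG4785 has the largest |ΔΔCt| = 4.73.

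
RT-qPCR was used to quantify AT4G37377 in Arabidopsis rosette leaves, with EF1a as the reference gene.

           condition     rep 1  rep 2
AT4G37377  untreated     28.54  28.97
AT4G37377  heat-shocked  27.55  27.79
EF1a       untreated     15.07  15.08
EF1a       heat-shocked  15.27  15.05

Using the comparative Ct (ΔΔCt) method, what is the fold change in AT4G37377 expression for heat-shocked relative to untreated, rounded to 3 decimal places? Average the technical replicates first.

2.250

Mean Ct: AT4G37377 untreated 28.755; AT4G37377 heat-shocked 27.670; EF1a untreated 15.075; EF1a heat-shocked 15.160
ΔCt(untreated) = 28.755 − 15.075 = 13.680
ΔCt(heat-shocked) = 27.670 − 15.160 = 12.510
ΔΔCt = 12.510 − 13.680 = -1.170
Fold change = 2^(−(-1.170)) = 2^1.170 = 2.2501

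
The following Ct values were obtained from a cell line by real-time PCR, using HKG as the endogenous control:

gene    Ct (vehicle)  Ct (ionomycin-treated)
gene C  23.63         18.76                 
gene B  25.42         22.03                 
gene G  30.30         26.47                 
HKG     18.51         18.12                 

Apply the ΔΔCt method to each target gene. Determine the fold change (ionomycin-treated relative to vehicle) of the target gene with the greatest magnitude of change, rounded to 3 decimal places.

22.316

gene C: ΔΔCt = (18.76−18.12) − (23.63−18.51) = 0.64 − 5.12 = -4.48; fold change = 2^4.48 = 22.316
gene B: ΔΔCt = (22.03−18.12) − (25.42−18.51) = 3.91 − 6.91 = -3.00; fold change = 2^3.00 = 8.000
gene G: ΔΔCt = (26.47−18.12) − (30.30−18.51) = 8.35 − 11.79 = -3.44; fold change = 2^3.44 = 10.853
gene C has the largest |ΔΔCt| = 4.48.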